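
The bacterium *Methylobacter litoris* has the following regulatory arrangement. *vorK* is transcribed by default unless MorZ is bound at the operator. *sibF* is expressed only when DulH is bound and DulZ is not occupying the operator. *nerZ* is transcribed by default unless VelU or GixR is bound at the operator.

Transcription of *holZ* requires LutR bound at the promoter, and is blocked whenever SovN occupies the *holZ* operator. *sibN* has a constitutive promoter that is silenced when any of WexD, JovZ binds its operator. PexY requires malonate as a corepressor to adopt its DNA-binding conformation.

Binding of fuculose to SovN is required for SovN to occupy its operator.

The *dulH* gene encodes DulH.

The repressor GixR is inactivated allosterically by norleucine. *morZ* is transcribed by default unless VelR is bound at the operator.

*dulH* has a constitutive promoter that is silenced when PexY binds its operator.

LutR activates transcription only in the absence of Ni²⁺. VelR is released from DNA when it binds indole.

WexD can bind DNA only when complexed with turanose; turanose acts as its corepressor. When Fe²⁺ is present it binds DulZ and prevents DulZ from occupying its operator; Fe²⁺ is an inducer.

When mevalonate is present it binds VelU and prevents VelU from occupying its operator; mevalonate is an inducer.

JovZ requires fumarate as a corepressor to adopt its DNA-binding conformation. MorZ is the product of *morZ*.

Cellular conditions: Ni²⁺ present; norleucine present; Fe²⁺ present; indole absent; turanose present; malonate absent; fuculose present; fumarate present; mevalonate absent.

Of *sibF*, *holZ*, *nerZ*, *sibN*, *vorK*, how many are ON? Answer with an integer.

Fe²⁺ is present, so DulZ is inactive.
Malonate is absent, so PexY is inactive.
With no repressor bound, *dulH* is transcribed.
So DulH is produced and active.
No repressor is bound and DulH is active, so *sibF* is transcribed.
→ *sibF* is ON.
Fuculose is present, so SovN is active.
Ni²⁺ is present, so LutR is inactive.
With repressor SovN bound, *holZ* is not transcribed.
→ *holZ* is OFF.
Mevalonate is absent, so VelU is active.
Norleucine is present, so GixR is inactive.
With repressor VelU bound, *nerZ* is not transcribed.
→ *nerZ* is OFF.
Turanose is present, so WexD is active.
Fumarate is present, so JovZ is active.
With repressor WexD bound, *sibN* is not transcribed.
→ *sibN* is OFF.
Indole is absent, so VelR is active.
With repressor VelR bound, *morZ* is not transcribed.
So MorZ is not produced.
With no repressor bound, *vorK* is transcribed.
→ *vorK* is ON.
2 of the 5 genes are transcribed.

2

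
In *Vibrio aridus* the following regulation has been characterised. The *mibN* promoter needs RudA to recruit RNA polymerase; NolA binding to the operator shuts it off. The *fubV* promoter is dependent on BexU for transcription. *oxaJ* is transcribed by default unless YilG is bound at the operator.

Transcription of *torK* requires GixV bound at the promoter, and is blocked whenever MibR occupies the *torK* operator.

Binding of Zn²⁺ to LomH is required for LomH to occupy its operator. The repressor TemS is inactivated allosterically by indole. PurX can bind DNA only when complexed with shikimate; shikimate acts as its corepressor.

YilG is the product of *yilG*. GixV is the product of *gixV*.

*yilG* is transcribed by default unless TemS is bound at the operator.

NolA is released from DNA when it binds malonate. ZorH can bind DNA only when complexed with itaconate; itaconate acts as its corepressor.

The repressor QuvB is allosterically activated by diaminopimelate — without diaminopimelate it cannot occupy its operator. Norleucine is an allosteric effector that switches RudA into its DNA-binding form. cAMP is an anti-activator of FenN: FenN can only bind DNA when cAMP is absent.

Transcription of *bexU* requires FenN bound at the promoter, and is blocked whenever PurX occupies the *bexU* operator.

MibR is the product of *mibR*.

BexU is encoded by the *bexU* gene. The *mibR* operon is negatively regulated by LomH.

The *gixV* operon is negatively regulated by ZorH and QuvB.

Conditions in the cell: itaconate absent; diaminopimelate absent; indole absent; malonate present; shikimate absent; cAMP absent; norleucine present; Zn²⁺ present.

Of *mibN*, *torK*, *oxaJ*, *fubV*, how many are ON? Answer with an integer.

Norleucine is present, so RudA is active.
Malonate is present, so NolA is inactive.
No repressor is bound and RudA is active, so *mibN* is transcribed.
→ *mibN* is ON.
Zn²⁺ is present, so LomH is active.
With repressor LomH bound, *mibR* is not transcribed.
So MibR is not produced.
Itaconate is absent, so ZorH is inactive.
Diaminopimelate is absent, so QuvB is inactive.
With no repressor bound, *gixV* is transcribed.
So GixV is produced and active.
No repressor is bound and GixV is active, so *torK* is transcribed.
→ *torK* is ON.
Indole is absent, so TemS is active.
With repressor TemS bound, *yilG* is not transcribed.
So YilG is not produced.
With no repressor bound, *oxaJ* is transcribed.
→ *oxaJ* is ON.
Shikimate is absent, so PurX is inactive.
cAMP is absent, so FenN is active.
No repressor is bound and FenN is active, so *bexU* is transcribed.
So BexU is produced and active.
No repressor is bound and BexU is active, so *fubV* is transcribed.
→ *fubV* is ON.
4 of the 4 genes are transcribed.

4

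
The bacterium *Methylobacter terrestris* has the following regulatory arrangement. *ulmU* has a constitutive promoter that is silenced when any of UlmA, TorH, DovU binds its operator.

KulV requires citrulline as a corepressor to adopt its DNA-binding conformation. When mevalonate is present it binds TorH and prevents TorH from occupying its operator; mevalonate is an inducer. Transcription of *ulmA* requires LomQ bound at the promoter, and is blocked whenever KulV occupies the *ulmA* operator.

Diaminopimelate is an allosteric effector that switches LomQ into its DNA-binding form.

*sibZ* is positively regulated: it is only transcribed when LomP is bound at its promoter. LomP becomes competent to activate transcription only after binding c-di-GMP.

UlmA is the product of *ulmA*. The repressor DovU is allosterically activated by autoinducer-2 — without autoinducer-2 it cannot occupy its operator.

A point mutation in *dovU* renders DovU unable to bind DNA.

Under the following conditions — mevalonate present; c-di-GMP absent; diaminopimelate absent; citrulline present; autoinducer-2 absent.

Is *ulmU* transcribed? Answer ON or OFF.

ON

Citrulline is present, so KulV is active.
Diaminopimelate is absent, so LomQ is inactive.
With repressor KulV bound, *ulmA* is not transcribed.
So UlmA is not produced.
Mevalonate is present, so TorH is inactive.
DovU is non-functional in this strain, so it has no effect.
With no repressor bound, *ulmU* is transcribed.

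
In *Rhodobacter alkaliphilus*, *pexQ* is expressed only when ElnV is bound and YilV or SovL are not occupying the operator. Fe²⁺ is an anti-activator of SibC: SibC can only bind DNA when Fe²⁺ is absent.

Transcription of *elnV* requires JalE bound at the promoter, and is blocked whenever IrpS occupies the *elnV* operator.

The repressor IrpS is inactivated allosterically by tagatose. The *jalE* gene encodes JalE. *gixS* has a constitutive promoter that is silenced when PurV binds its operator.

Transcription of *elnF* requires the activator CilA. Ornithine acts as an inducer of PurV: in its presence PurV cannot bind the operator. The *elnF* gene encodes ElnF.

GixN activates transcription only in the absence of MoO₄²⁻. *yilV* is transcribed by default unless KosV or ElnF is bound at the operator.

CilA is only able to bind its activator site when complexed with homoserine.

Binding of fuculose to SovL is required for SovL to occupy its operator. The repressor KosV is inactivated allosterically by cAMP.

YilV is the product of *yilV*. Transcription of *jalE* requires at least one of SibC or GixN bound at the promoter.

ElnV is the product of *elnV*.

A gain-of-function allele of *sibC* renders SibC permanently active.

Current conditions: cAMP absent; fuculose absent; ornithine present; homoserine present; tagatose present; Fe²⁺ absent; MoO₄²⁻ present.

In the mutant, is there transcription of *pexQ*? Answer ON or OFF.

cAMP is absent, so KosV is active.
Homoserine is present, so CilA is active.
No repressor is bound and CilA is active, so *elnF* is transcribed.
So ElnF is produced and active.
With repressor KosV bound, *yilV* is not transcribed.
So YilV is not produced.
Fuculose is absent, so SovL is inactive.
Tagatose is present, so IrpS is inactive.
SibC is constitutively active in this strain.
MoO₄²⁻ is present, so GixN is inactive.
Activator SibC is present, so *jalE* is transcribed.
So JalE is produced and active.
No repressor is bound and JalE is active, so *elnV* is transcribed.
So ElnV is produced and active.
No repressor is bound and ElnV is active, so *pexQ* is transcribed.

ON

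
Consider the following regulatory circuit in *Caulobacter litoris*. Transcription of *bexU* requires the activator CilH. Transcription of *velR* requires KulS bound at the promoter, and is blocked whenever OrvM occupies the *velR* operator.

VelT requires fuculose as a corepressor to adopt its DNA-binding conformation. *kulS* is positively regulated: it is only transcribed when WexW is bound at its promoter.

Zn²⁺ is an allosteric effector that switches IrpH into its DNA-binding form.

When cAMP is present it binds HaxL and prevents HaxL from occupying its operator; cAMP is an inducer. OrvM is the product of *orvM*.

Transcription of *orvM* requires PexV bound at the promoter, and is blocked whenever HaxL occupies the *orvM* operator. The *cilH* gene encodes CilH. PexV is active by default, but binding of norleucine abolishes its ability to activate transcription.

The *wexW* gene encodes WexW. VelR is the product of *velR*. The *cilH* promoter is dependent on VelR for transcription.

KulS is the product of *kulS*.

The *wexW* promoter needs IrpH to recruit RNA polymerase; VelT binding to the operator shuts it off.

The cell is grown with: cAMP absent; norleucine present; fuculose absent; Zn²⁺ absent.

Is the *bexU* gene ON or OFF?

Zn²⁺ is absent, so IrpH is inactive.
Fuculose is absent, so VelT is inactive.
Required activator IrpH is absent, so *wexW* is not transcribed.
So WexW is not produced.
Required activator WexW is absent, so *kulS* is not transcribed.
So KulS is not produced.
Norleucine is present, so PexV is inactive.
cAMP is absent, so HaxL is active.
With repressor HaxL bound, *orvM* is not transcribed.
So OrvM is not produced.
Required activator KulS is absent, so *velR* is not transcribed.
So VelR is not produced.
Required activator VelR is absent, so *cilH* is not transcribed.
So CilH is not produced.
Required activator CilH is absent, so *bexU* is not transcribed.

OFF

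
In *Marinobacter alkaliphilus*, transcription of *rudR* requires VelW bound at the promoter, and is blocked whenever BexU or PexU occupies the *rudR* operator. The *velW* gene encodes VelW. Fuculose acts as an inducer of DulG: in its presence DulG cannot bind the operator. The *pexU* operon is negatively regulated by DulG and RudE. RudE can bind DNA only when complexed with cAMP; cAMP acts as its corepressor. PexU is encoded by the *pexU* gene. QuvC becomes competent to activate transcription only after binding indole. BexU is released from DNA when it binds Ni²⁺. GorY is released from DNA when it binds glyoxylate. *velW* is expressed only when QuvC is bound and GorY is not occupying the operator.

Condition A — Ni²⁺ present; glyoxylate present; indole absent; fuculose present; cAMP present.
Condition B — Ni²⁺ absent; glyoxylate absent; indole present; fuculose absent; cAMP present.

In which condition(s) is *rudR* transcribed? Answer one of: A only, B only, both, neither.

neither

Condition A:
Ni²⁺ is present, so BexU is inactive.
Glyoxylate is present, so GorY is inactive.
Indole is absent, so QuvC is inactive.
Required activator QuvC is absent, so *velW* is not transcribed.
So VelW is not produced.
Fuculose is present, so DulG is inactive.
cAMP is present, so RudE is active.
With repressor RudE bound, *pexU* is not transcribed.
So PexU is not produced.
Required activator VelW is absent, so *rudR* is not transcribed.
→ *rudR* is OFF in A.
Condition B:
Ni²⁺ is absent, so BexU is active.
Glyoxylate is absent, so GorY is active.
Indole is present, so QuvC is active.
With repressor GorY bound, *velW* is not transcribed.
So VelW is not produced.
Fuculose is absent, so DulG is active.
cAMP is present, so RudE is active.
With repressor DulG bound, *pexU* is not transcribed.
So PexU is not produced.
With repressor BexU bound, *rudR* is not transcribed.
→ *rudR* is OFF in B.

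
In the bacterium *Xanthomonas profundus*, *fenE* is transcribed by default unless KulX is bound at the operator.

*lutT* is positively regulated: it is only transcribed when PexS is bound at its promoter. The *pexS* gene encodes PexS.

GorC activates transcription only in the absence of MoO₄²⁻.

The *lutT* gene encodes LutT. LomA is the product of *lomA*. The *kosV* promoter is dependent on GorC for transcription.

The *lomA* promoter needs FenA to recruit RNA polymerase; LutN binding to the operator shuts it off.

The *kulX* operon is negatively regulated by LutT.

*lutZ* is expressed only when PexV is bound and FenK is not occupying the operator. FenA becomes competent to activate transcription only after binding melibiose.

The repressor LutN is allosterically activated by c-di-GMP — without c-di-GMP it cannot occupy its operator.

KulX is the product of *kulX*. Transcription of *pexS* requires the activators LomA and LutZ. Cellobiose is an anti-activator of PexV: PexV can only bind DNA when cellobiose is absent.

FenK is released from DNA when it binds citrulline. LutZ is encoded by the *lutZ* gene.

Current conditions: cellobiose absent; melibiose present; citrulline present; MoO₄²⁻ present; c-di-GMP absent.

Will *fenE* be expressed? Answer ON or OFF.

ON

Melibiose is present, so FenA is active.
c-di-GMP is absent, so LutN is inactive.
No repressor is bound and FenA is active, so *lomA* is transcribed.
So LomA is produced and active.
Citrulline is present, so FenK is inactive.
Cellobiose is absent, so PexV is active.
No repressor is bound and PexV is active, so *lutZ* is transcribed.
So LutZ is produced and active.
No repressor is bound and LomA and LutZ are active, so *pexS* is transcribed.
So PexS is produced and active.
No repressor is bound and PexS is active, so *lutT* is transcribed.
So LutT is produced and active.
With repressor LutT bound, *kulX* is not transcribed.
So KulX is not produced.
With no repressor bound, *fenE* is transcribed.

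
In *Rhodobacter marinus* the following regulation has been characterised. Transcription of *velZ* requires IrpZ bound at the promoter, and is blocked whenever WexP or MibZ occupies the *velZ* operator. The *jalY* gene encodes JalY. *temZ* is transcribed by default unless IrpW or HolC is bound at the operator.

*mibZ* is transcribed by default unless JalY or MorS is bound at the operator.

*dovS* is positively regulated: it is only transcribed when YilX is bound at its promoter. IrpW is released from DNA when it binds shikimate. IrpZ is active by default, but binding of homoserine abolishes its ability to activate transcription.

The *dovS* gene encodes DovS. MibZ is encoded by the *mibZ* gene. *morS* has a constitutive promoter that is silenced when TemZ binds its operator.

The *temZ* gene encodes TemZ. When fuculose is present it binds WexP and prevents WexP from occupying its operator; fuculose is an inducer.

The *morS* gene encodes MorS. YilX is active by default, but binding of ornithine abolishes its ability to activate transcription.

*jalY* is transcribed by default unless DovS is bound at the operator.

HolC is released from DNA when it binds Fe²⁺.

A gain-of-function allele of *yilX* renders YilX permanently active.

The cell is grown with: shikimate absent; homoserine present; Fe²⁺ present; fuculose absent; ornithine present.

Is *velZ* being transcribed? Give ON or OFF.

Homoserine is present, so IrpZ is inactive.
Fuculose is absent, so WexP is active.
YilX is constitutively active in this strain.
No repressor is bound and YilX is active, so *dovS* is transcribed.
So DovS is produced and active.
With repressor DovS bound, *jalY* is not transcribed.
So JalY is not produced.
Shikimate is absent, so IrpW is active.
Fe²⁺ is present, so HolC is inactive.
With repressor IrpW bound, *temZ* is not transcribed.
So TemZ is not produced.
With no repressor bound, *morS* is transcribed.
So MorS is produced and active.
With repressor MorS bound, *mibZ* is not transcribed.
So MibZ is not produced.
With repressor WexP bound, *velZ* is not transcribed.

OFF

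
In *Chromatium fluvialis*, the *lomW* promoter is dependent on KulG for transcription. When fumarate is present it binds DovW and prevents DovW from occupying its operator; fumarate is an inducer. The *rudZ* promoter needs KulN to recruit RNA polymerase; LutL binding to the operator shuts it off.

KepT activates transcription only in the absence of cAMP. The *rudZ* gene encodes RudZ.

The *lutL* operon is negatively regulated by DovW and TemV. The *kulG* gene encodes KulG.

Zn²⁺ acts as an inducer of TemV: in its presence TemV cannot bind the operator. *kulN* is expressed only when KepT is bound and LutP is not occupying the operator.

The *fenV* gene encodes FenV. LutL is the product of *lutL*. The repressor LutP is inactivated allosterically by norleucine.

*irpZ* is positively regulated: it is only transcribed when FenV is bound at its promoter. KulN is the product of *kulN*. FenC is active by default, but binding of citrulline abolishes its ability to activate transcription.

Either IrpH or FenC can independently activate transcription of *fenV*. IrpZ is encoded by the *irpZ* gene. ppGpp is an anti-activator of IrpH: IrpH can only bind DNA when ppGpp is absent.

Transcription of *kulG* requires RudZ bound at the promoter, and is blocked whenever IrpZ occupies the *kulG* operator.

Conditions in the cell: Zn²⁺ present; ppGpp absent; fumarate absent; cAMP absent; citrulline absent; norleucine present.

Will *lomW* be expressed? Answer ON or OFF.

Fumarate is absent, so DovW is active.
Zn²⁺ is present, so TemV is inactive.
With repressor DovW bound, *lutL* is not transcribed.
So LutL is not produced.
Norleucine is present, so LutP is inactive.
cAMP is absent, so KepT is active.
No repressor is bound and KepT is active, so *kulN* is transcribed.
So KulN is produced and active.
No repressor is bound and KulN is active, so *rudZ* is transcribed.
So RudZ is produced and active.
ppGpp is absent, so IrpH is active.
Citrulline is absent, so FenC is active.
Activator IrpH is present, so *fenV* is transcribed.
So FenV is produced and active.
No repressor is bound and FenV is active, so *irpZ* is transcribed.
So IrpZ is produced and active.
With repressor IrpZ bound, *kulG* is not transcribed.
So KulG is not produced.
Required activator KulG is absent, so *lomW* is not transcribed.

OFF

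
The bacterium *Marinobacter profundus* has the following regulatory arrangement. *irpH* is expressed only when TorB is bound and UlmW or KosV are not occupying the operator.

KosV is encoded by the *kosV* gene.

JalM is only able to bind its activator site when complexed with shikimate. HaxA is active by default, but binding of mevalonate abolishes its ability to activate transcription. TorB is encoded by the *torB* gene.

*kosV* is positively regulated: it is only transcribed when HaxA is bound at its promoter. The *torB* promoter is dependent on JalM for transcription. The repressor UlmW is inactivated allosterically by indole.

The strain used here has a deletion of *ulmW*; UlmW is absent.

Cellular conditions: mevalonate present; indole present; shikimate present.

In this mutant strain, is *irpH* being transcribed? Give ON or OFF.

UlmW is non-functional in this strain, so it has no effect.
Mevalonate is present, so HaxA is inactive.
Required activator HaxA is absent, so *kosV* is not transcribed.
So KosV is not produced.
Shikimate is present, so JalM is active.
No repressor is bound and JalM is active, so *torB* is transcribed.
So TorB is produced and active.
No repressor is bound and TorB is active, so *irpH* is transcribed.

ON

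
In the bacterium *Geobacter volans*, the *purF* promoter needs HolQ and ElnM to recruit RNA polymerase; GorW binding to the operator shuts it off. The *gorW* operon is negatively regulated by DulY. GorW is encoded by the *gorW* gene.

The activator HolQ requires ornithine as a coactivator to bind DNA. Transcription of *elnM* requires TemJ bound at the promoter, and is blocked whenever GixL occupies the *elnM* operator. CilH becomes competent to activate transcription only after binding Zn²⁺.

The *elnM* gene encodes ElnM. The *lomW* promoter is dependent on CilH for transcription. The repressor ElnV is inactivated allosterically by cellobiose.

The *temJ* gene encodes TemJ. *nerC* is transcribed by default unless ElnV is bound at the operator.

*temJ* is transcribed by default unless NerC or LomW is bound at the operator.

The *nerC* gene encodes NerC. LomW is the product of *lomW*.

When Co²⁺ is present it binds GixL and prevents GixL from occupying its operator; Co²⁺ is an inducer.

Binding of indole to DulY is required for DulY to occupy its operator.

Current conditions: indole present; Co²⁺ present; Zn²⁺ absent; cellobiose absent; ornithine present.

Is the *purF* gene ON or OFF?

Ornithine is present, so HolQ is active.
Indole is present, so DulY is active.
With repressor DulY bound, *gorW* is not transcribed.
So GorW is not produced.
Co²⁺ is present, so GixL is inactive.
Cellobiose is absent, so ElnV is active.
With repressor ElnV bound, *nerC* is not transcribed.
So NerC is not produced.
Zn²⁺ is absent, so CilH is inactive.
Required activator CilH is absent, so *lomW* is not transcribed.
So LomW is not produced.
With no repressor bound, *temJ* is transcribed.
So TemJ is produced and active.
No repressor is bound and TemJ is active, so *elnM* is transcribed.
So ElnM is produced and active.
No repressor is bound and HolQ and ElnM are active, so *purF* is transcribed.

ON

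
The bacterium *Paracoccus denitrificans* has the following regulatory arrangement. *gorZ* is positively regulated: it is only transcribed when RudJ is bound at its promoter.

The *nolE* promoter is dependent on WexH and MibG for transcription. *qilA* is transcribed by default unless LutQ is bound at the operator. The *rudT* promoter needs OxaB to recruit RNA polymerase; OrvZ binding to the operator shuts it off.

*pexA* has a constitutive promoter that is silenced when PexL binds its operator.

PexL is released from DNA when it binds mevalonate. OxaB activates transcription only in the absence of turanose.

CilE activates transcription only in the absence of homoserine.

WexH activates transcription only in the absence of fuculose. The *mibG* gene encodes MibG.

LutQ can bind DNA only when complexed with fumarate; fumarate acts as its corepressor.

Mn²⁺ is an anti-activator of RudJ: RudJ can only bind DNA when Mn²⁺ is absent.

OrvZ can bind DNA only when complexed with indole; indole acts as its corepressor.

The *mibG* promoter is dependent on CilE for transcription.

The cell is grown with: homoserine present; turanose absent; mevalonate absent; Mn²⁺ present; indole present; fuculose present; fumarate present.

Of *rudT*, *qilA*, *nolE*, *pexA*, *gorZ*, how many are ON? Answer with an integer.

Indole is present, so OrvZ is active.
Turanose is absent, so OxaB is active.
With repressor OrvZ bound, *rudT* is not transcribed.
→ *rudT* is OFF.
Fumarate is present, so LutQ is active.
With repressor LutQ bound, *qilA* is not transcribed.
→ *qilA* is OFF.
Fuculose is present, so WexH is inactive.
Homoserine is present, so CilE is inactive.
Required activator CilE is absent, so *mibG* is not transcribed.
So MibG is not produced.
Required activator WexH is absent, so *nolE* is not transcribed.
→ *nolE* is OFF.
Mevalonate is absent, so PexL is active.
With repressor PexL bound, *pexA* is not transcribed.
→ *pexA* is OFF.
Mn²⁺ is present, so RudJ is inactive.
Required activator RudJ is absent, so *gorZ* is not transcribed.
→ *gorZ* is OFF.
0 of the 5 genes are transcribed.

0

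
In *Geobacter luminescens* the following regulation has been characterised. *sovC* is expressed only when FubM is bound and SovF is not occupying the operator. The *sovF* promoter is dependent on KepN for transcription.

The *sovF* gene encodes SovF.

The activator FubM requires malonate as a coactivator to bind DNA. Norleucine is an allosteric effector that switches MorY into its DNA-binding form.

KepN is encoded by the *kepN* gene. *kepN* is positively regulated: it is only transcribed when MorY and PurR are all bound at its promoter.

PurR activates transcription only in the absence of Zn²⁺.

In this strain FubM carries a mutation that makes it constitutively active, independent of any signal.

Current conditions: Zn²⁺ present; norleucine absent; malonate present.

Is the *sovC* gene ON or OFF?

FubM is constitutively active in this strain.
Norleucine is absent, so MorY is inactive.
Zn²⁺ is present, so PurR is inactive.
Required activator MorY is absent, so *kepN* is not transcribed.
So KepN is not produced.
Required activator KepN is absent, so *sovF* is not transcribed.
So SovF is not produced.
No repressor is bound and FubM is active, so *sovC* is transcribed.

ON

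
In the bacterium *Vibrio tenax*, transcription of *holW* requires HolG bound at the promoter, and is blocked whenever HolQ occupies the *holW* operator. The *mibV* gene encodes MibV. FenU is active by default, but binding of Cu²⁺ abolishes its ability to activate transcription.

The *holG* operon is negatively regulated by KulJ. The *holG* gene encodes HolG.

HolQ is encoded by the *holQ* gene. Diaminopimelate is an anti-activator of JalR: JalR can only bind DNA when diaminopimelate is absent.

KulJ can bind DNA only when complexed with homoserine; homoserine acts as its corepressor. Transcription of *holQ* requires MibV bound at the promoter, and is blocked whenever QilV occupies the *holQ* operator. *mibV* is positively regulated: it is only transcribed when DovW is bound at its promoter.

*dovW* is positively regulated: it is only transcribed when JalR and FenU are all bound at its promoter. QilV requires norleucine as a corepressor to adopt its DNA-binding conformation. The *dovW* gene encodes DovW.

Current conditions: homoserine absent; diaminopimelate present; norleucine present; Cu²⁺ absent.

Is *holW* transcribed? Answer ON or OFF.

ON

Homoserine is absent, so KulJ is inactive.
With no repressor bound, *holG* is transcribed.
So HolG is produced and active.
Diaminopimelate is present, so JalR is inactive.
Cu²⁺ is absent, so FenU is active.
Required activator JalR is absent, so *dovW* is not transcribed.
So DovW is not produced.
Required activator DovW is absent, so *mibV* is not transcribed.
So MibV is not produced.
Norleucine is present, so QilV is active.
With repressor QilV bound, *holQ* is not transcribed.
So HolQ is not produced.
No repressor is bound and HolG is active, so *holW* is transcribed.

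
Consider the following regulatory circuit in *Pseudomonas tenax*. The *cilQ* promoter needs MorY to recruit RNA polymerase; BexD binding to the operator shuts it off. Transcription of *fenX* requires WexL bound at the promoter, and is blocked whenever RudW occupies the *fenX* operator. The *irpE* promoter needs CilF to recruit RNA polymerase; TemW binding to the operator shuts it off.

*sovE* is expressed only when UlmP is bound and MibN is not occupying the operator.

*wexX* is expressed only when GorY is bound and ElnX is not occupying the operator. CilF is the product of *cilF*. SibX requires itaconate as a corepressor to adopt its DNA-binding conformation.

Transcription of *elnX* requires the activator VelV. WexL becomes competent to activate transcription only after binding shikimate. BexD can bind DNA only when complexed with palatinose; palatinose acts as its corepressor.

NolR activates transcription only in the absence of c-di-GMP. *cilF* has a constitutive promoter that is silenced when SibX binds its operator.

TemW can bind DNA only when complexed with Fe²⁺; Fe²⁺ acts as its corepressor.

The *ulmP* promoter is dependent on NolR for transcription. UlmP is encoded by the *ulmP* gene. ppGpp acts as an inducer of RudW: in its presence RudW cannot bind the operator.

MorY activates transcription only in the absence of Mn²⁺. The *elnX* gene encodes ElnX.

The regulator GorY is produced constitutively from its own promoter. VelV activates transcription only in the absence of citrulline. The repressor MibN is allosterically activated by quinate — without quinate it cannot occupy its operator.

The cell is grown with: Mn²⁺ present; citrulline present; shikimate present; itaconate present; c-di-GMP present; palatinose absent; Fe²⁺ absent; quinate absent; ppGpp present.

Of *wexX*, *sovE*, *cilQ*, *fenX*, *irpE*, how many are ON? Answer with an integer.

Citrulline is present, so VelV is inactive.
Required activator VelV is absent, so *elnX* is not transcribed.
So ElnX is not produced.
GorY is produced constitutively and is active.
No repressor is bound and GorY is active, so *wexX* is transcribed.
→ *wexX* is ON.
c-di-GMP is present, so NolR is inactive.
Required activator NolR is absent, so *ulmP* is not transcribed.
So UlmP is not produced.
Quinate is absent, so MibN is inactive.
Required activator UlmP is absent, so *sovE* is not transcribed.
→ *sovE* is OFF.
Palatinose is absent, so BexD is inactive.
Mn²⁺ is present, so MorY is inactive.
Required activator MorY is absent, so *cilQ* is not transcribed.
→ *cilQ* is OFF.
Shikimate is present, so WexL is active.
ppGpp is present, so RudW is inactive.
No repressor is bound and WexL is active, so *fenX* is transcribed.
→ *fenX* is ON.
Fe²⁺ is absent, so TemW is inactive.
Itaconate is present, so SibX is active.
With repressor SibX bound, *cilF* is not transcribed.
So CilF is not produced.
Required activator CilF is absent, so *irpE* is not transcribed.
→ *irpE* is OFF.
2 of the 5 genes are transcribed.

2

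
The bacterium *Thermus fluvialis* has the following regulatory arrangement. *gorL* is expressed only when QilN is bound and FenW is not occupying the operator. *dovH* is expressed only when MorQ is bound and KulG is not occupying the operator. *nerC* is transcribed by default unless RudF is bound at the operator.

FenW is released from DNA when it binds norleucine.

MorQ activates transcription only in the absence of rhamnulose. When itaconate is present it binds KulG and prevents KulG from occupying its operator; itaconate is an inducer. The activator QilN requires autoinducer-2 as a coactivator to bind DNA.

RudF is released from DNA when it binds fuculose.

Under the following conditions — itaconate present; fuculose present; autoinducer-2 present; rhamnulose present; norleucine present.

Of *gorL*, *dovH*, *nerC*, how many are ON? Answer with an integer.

Autoinducer-2 is present, so QilN is active.
Norleucine is present, so FenW is inactive.
No repressor is bound and QilN is active, so *gorL* is transcribed.
→ *gorL* is ON.
Itaconate is present, so KulG is inactive.
Rhamnulose is present, so MorQ is inactive.
Required activator MorQ is absent, so *dovH* is not transcribed.
→ *dovH* is OFF.
Fuculose is present, so RudF is inactive.
With no repressor bound, *nerC* is transcribed.
→ *nerC* is ON.
2 of the 3 genes are transcribed.

2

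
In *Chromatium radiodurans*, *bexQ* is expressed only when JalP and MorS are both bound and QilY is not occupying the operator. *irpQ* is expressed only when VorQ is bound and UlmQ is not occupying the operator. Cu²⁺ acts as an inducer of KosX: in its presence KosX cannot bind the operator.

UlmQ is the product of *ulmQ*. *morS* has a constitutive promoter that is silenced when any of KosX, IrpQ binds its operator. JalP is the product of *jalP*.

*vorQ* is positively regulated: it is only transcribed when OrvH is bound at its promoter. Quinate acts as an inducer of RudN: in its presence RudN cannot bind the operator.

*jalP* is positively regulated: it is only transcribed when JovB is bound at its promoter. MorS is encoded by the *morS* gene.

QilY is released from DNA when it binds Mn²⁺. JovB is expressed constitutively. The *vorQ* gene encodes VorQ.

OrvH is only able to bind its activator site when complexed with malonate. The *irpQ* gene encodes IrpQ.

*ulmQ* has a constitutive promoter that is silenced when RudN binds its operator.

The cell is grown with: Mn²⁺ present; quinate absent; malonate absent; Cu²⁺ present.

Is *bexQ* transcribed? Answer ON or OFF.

ON

Mn²⁺ is present, so QilY is inactive.
JovB is produced constitutively and is active.
No repressor is bound and JovB is active, so *jalP* is transcribed.
So JalP is produced and active.
Cu²⁺ is present, so KosX is inactive.
Quinate is absent, so RudN is active.
With repressor RudN bound, *ulmQ* is not transcribed.
So UlmQ is not produced.
Malonate is absent, so OrvH is inactive.
Required activator OrvH is absent, so *vorQ* is not transcribed.
So VorQ is not produced.
Required activator VorQ is absent, so *irpQ* is not transcribed.
So IrpQ is not produced.
With no repressor bound, *morS* is transcribed.
So MorS is produced and active.
No repressor is bound and JalP and MorS are active, so *bexQ* is transcribed.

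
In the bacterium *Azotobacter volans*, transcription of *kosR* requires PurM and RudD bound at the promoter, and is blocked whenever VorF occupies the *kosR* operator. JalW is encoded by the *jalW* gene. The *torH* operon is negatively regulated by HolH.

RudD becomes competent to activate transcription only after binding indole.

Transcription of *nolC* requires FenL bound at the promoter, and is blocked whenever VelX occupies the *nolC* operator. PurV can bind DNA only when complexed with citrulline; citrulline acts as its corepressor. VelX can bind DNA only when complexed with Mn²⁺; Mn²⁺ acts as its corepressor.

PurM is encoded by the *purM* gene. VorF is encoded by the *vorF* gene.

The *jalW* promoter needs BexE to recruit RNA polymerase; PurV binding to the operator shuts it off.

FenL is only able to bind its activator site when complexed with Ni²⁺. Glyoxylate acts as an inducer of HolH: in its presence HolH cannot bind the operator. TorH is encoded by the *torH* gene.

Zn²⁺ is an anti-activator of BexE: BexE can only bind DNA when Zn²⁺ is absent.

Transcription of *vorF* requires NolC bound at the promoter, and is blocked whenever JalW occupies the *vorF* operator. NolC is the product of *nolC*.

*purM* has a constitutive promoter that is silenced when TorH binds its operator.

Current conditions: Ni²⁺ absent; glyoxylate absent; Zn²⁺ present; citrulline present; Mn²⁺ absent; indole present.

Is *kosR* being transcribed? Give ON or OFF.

Glyoxylate is absent, so HolH is active.
With repressor HolH bound, *torH* is not transcribed.
So TorH is not produced.
With no repressor bound, *purM* is transcribed.
So PurM is produced and active.
Indole is present, so RudD is active.
Ni²⁺ is absent, so FenL is inactive.
Mn²⁺ is absent, so VelX is inactive.
Required activator FenL is absent, so *nolC* is not transcribed.
So NolC is not produced.
Zn²⁺ is present, so BexE is inactive.
Citrulline is present, so PurV is active.
With repressor PurV bound, *jalW* is not transcribed.
So JalW is not produced.
Required activator NolC is absent, so *vorF* is not transcribed.
So VorF is not produced.
No repressor is bound and PurM and RudD are active, so *kosR* is transcribed.

ON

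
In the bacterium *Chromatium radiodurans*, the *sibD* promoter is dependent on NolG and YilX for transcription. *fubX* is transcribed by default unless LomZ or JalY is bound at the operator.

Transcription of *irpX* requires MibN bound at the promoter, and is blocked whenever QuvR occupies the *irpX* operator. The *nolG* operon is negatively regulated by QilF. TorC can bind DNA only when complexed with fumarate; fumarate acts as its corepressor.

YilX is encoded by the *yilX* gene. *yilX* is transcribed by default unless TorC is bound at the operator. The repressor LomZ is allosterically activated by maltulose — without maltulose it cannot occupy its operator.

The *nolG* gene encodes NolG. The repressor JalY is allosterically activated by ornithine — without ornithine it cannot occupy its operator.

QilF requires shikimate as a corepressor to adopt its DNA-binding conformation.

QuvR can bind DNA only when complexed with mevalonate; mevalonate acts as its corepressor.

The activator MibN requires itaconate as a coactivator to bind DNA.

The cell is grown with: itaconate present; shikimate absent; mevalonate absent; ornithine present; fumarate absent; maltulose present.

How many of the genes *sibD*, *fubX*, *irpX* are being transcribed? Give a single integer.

Shikimate is absent, so QilF is inactive.
With no repressor bound, *nolG* is transcribed.
So NolG is produced and active.
Fumarate is absent, so TorC is inactive.
With no repressor bound, *yilX* is transcribed.
So YilX is produced and active.
No repressor is bound and NolG and YilX are active, so *sibD* is transcribed.
→ *sibD* is ON.
Maltulose is present, so LomZ is active.
Ornithine is present, so JalY is active.
With repressor LomZ bound, *fubX* is not transcribed.
→ *fubX* is OFF.
Itaconate is present, so MibN is active.
Mevalonate is absent, so QuvR is inactive.
No repressor is bound and MibN is active, so *irpX* is transcribed.
→ *irpX* is ON.
2 of the 3 genes are transcribed.

2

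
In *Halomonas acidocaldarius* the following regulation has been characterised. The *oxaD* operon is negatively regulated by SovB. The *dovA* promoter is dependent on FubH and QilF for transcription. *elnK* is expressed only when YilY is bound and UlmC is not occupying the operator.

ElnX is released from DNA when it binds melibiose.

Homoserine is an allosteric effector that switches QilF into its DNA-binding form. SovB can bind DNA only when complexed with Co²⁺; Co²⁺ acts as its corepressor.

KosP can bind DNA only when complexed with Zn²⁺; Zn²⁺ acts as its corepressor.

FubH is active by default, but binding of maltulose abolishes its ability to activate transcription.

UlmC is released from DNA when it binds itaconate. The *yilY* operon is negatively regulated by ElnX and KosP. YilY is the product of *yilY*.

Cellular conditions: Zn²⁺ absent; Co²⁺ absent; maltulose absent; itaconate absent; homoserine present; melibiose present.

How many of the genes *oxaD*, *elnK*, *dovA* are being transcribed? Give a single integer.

2

Co²⁺ is absent, so SovB is inactive.
With no repressor bound, *oxaD* is transcribed.
→ *oxaD* is ON.
Itaconate is absent, so UlmC is active.
Melibiose is present, so ElnX is inactive.
Zn²⁺ is absent, so KosP is inactive.
With no repressor bound, *yilY* is transcribed.
So YilY is produced and active.
With repressor UlmC bound, *elnK* is not transcribed.
→ *elnK* is OFF.
Maltulose is absent, so FubH is active.
Homoserine is present, so QilF is active.
No repressor is bound and FubH and QilF are active, so *dovA* is transcribed.
→ *dovA* is ON.
2 of the 3 genes are transcribed.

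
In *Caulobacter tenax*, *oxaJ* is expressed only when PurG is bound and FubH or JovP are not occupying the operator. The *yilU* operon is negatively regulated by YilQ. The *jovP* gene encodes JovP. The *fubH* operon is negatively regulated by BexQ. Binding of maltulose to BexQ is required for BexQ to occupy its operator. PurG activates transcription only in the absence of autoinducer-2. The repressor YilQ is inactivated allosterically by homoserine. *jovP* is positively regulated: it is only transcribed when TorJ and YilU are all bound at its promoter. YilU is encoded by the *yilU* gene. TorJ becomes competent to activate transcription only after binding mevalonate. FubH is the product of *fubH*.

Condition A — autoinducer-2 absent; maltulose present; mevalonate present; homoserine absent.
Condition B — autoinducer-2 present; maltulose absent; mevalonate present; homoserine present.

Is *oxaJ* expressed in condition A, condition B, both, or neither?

Condition A:
Autoinducer-2 is absent, so PurG is active.
Maltulose is present, so BexQ is active.
With repressor BexQ bound, *fubH* is not transcribed.
So FubH is not produced.
Mevalonate is present, so TorJ is active.
Homoserine is absent, so YilQ is active.
With repressor YilQ bound, *yilU* is not transcribed.
So YilU is not produced.
Required activator YilU is absent, so *jovP* is not transcribed.
So JovP is not produced.
No repressor is bound and PurG is active, so *oxaJ* is transcribed.
→ *oxaJ* is ON in A.
Condition B:
Autoinducer-2 is present, so PurG is inactive.
Maltulose is absent, so BexQ is inactive.
With no repressor bound, *fubH* is transcribed.
So FubH is produced and active.
Mevalonate is present, so TorJ is active.
Homoserine is present, so YilQ is inactive.
With no repressor bound, *yilU* is transcribed.
So YilU is produced and active.
No repressor is bound and TorJ and YilU are active, so *jovP* is transcribed.
So JovP is produced and active.
With repressor FubH bound, *oxaJ* is not transcribed.
→ *oxaJ* is OFF in B.

A only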